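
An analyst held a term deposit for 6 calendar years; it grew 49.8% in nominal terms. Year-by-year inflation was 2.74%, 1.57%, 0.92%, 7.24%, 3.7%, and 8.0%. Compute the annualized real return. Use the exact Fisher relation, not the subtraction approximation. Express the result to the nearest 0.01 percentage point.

Cumulative inflation factor: 1.0274 × 1.0157 × 1.0092 × 1.0724 × 1.037 × 1.080 ≈ 1.26486.
Nominal growth factor: 1.49800. Real growth factor = 1.49800 / 1.26486 ≈ 1.18432.
Annualized: 1.18432^(1/6) − 1 ≈ 0.02860.

2.86%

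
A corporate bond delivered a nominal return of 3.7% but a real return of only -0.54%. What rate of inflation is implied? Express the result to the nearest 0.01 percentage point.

4.26%

From (1+r_nom) = (1+r_real)(1+π), we get 1+π = (1 + 3.7%)/(1 − 0.54%) = 1.037/0.9946 ≈ 1.04263.
So π ≈ 4.2630%.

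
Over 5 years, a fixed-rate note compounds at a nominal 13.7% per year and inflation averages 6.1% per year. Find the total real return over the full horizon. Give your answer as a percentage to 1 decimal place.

41.3%

The annual real rate is (1+13.7%)/(1+6.1%) − 1 = 7.1631%.
Compounded over 5 years: (1 + 0.071631)^5 − 1 ≈ 0.41327.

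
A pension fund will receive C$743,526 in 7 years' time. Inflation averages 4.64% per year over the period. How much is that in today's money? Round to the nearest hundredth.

Price-level factor over 7 years: (1 + 4.64%)^7 ≈ 1.3736753872.
Purchasing power today: C$743,526 divided by that factor.

C$541,267.61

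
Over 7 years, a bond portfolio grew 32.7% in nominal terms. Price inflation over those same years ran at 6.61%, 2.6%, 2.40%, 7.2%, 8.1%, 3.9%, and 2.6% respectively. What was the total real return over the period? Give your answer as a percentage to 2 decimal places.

Cumulative inflation factor: 1.0661 × 1.026 × 1.0240 × 1.072 × 1.081 × 1.039 × 1.026 ≈ 1.38366.
Nominal growth factor: 1.32700. Real growth factor = 1.32700 / 1.38366 ≈ 0.95905.
Total real return ≈ -4.0948%.

-4.09%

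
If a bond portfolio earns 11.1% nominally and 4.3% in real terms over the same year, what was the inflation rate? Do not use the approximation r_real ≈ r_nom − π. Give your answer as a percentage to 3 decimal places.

6.520%

From (1+r_nom) = (1+r_real)(1+π), we get 1+π = (1 + 11.1%)/(1 + 4.3%) = 1.111/1.043 ≈ 1.06520.
So π ≈ 6.5197%.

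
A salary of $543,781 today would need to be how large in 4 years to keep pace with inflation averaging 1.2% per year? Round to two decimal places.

$570,356.08

Cumulative price-level factor: (1+1.2%)^4 ≈ 1.0488709327.
The nominal amount required is $543,781 scaled up by that factor.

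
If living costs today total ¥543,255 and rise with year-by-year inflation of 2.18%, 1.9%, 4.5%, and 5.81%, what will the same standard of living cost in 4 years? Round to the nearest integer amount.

Cumulative price-level factor: 1.0218 × 1.019 × 1.045 × 1.0581 ≈ 1.1512856385.
Multiplying ¥543,255 by the price-level factor gives the future nominal sum.

¥625,442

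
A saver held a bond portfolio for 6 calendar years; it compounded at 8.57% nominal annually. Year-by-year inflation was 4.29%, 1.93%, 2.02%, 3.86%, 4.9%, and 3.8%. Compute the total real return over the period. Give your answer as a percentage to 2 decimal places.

33.54%

Cumulative inflation factor: 1.0429 × 1.0193 × 1.0202 × 1.0386 × 1.049 × 1.038 ≈ 1.22645.
Nominal growth factor: 1.63779. Real growth factor = 1.63779 / 1.22645 ≈ 1.33539.
Total real return ≈ 33.5389%.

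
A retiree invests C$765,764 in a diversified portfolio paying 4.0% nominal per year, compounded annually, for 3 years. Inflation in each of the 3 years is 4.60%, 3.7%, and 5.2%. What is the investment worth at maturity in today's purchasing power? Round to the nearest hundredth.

Nominal value at maturity: C$765,764 × (1 + 4.0%)^3 ≈ C$861,380.36.
Price-level factor over 3 years: 1.0460 × 1.037 × 1.052 = 1.141106504.
The maturity value deflated by that factor is the answer in today's purchasing power.

C$754,864.12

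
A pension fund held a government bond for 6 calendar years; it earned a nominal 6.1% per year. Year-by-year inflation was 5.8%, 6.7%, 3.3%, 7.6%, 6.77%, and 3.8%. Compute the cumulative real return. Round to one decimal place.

2.6%

Cumulative inflation factor: 1.058 × 1.067 × 1.033 × 1.076 × 1.0677 × 1.038 ≈ 1.39062.
Nominal growth factor: 1.42657. Real growth factor = 1.42657 / 1.39062 ≈ 1.02585.
Total real return ≈ 2.5848%.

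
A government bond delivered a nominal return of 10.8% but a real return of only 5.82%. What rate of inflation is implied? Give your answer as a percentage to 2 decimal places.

From (1+r_nom) = (1+r_real)(1+π), we get 1+π = (1 + 10.8%)/(1 + 5.82%) = 1.108/1.0582 ≈ 1.04706.
So π ≈ 4.7061%.

4.71%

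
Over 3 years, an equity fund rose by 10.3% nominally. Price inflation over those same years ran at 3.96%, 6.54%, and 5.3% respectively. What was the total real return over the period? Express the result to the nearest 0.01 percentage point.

Cumulative inflation factor: 1.0396 × 1.0654 × 1.053 ≈ 1.16629.
Nominal growth factor: 1.10300. Real growth factor = 1.10300 / 1.16629 ≈ 0.94573.
Total real return ≈ -5.4268%.

-5.43%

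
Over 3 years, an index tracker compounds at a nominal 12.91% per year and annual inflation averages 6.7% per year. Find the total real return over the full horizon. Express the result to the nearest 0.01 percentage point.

The annual real rate is (1+12.91%)/(1+6.7%) − 1 = 5.8201%.
Compounded over 3 years: (1 + 0.058201)^3 − 1 ≈ 0.18496.

18.50%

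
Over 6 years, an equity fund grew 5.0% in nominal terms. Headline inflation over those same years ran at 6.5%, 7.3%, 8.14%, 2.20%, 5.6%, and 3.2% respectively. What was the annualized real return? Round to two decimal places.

Cumulative inflation factor: 1.065 × 1.073 × 1.0814 × 1.0220 × 1.056 × 1.032 ≈ 1.37635.
Nominal growth factor: 1.05000. Real growth factor = 1.05000 / 1.37635 ≈ 0.76289.
Annualized: 0.76289^(1/6) − 1 ≈ -0.04411.

-4.41%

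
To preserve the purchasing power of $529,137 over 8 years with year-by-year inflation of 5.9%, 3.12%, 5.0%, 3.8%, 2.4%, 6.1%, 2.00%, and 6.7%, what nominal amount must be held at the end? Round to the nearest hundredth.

$744,686.67

Cumulative price-level factor: 1.059 × 1.0312 × 1.050 × 1.038 × 1.024 × 1.061 × 1.0200 × 1.067 ≈ 1.4073607953.
Multiplying $529,137 by the price-level factor gives the future nominal sum.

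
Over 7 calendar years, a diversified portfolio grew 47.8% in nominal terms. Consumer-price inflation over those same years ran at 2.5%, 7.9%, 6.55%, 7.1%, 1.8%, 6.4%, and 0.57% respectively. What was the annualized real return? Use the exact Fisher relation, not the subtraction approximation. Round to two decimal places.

1.04%

Cumulative inflation factor: 1.025 × 1.079 × 1.0655 × 1.071 × 1.018 × 1.064 × 1.0057 ≈ 1.37482.
Nominal growth factor: 1.47800. Real growth factor = 1.47800 / 1.37482 ≈ 1.07505.
Annualized: 1.07505^(1/7) − 1 ≈ 0.01039.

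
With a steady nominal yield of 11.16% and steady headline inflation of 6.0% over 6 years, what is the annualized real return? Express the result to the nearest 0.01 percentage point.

4.87%

With constant rates the annual real return is the same each year: (1+11.16%)/(1+6.0%) − 1 = 0.04868.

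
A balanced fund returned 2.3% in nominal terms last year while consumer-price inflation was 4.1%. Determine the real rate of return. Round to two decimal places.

Real return via the Fisher equation: (1 + 2.3%)/(1 + 4.1%) − 1 = 1.023/1.041 − 1 ≈ -0.01729.

-1.73%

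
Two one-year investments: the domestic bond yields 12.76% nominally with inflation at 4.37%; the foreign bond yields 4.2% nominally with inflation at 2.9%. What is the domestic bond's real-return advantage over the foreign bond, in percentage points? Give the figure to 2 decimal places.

The domestic bond real return: 1.1276/1.0437 − 1 = 8.039%.
The foreign bond real return: 1.042/1.029 − 1 = 1.263%.
Difference: 8.039 − 1.263 = 6.776 pp.

6.78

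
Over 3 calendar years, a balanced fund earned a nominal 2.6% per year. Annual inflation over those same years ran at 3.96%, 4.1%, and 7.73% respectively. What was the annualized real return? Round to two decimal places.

Cumulative inflation factor: 1.0396 × 1.041 × 1.0773 ≈ 1.16588.
Nominal growth factor: 1.08005. Real growth factor = 1.08005 / 1.16588 ≈ 0.92638.
Annualized: 0.92638^(1/3) − 1 ≈ -0.02517.

-2.52%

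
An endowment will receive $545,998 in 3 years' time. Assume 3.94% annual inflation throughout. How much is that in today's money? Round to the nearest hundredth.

Price-level factor over 3 years: (1 + 3.94%)^3 ≈ 1.1229182430.
Purchasing power today: $545,998 divided by that factor.

$486,231.30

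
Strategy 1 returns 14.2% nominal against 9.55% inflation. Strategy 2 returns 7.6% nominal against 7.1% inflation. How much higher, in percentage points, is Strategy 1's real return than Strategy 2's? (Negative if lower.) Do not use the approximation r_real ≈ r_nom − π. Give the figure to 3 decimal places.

Strategy 1 real return: 1.142/1.0955 − 1 = 4.2446%.
Strategy 2 real return: 1.076/1.071 − 1 = 0.4669%.
Difference: 4.2446 − 0.4669 = 3.7777 pp.

3.778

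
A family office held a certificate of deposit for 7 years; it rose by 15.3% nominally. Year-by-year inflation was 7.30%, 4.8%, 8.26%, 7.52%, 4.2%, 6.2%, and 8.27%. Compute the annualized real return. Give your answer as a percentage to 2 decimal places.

-4.30%

Cumulative inflation factor: 1.0730 × 1.048 × 1.0826 × 1.0752 × 1.042 × 1.062 × 1.0827 ≈ 1.56826.
Nominal growth factor: 1.15300. Real growth factor = 1.15300 / 1.56826 ≈ 0.73521.
Annualized: 0.73521^(1/7) − 1 ≈ -0.04299.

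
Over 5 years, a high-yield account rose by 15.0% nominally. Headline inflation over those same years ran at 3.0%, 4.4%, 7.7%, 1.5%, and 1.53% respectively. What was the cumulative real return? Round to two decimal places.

Cumulative inflation factor: 1.030 × 1.044 × 1.077 × 1.015 × 1.0153 ≈ 1.19348.
Nominal growth factor: 1.15000. Real growth factor = 1.15000 / 1.19348 ≈ 0.96357.
Total real return ≈ -3.6428%.

-3.64%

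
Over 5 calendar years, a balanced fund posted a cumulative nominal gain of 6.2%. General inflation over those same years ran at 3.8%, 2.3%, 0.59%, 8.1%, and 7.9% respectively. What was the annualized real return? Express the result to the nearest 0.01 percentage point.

Cumulative inflation factor: 1.038 × 1.023 × 1.0059 × 1.081 × 1.079 ≈ 1.24588.
Nominal growth factor: 1.06200. Real growth factor = 1.06200 / 1.24588 ≈ 0.85241.
Annualized: 0.85241^(1/5) − 1 ≈ -0.03143.

-3.14%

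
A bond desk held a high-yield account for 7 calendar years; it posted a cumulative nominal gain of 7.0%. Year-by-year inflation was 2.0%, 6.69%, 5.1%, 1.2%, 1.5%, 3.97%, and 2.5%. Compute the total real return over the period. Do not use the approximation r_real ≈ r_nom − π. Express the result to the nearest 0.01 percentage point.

-14.54%

Cumulative inflation factor: 1.020 × 1.0669 × 1.051 × 1.012 × 1.015 × 1.0397 × 1.025 ≈ 1.25200.
Nominal growth factor: 1.07000. Real growth factor = 1.07000 / 1.25200 ≈ 0.85463.
Total real return ≈ -14.5369%.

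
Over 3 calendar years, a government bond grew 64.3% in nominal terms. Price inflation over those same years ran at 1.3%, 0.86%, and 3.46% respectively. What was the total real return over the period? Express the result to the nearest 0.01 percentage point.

55.43%

Cumulative inflation factor: 1.013 × 1.0086 × 1.0346 ≈ 1.05706.
Nominal growth factor: 1.64300. Real growth factor = 1.64300 / 1.05706 ≈ 1.55431.
Total real return ≈ 55.4307%.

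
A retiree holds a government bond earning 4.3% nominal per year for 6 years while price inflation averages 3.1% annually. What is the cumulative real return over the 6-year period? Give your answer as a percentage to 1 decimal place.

The annual real rate is (1+4.3%)/(1+3.1%) − 1 = 1.1639%.
Compounded over 6 years: (1 + 0.011639)^6 − 1 ≈ 0.07190.

7.2%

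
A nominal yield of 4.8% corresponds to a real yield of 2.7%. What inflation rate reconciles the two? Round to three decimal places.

2.045%

From (1+r_nom) = (1+r_real)(1+π), we get 1+π = (1 + 4.8%)/(1 + 2.7%) = 1.048/1.027 ≈ 1.02045.
So π ≈ 2.0448%.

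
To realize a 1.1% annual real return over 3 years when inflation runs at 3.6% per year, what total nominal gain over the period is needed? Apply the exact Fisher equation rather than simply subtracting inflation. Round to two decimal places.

Required annual nominal rate: (1+1.1%)(1+3.6%) − 1 = 4.7396%.
Cumulative over 3 years: (1 + 0.047396)^3 − 1 ≈ 0.14903.

14.90%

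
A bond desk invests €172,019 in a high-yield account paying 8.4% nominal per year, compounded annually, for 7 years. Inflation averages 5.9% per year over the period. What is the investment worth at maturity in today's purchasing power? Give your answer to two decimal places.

Nominal value at maturity: €172,019 × (1 + 8.4%)^7 ≈ €302,539.02.
Price-level factor over 7 years: (1 + 5.9%)^7 ≈ 1.4937286838.
The maturity value deflated by that factor is the answer in today's purchasing power.

€202,539.47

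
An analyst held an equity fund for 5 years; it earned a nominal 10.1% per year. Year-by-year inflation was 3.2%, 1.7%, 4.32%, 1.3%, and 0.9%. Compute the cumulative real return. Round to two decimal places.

Cumulative inflation factor: 1.032 × 1.017 × 1.0432 × 1.013 × 1.009 ≈ 1.11910.
Nominal growth factor: 1.61784. Real growth factor = 1.61784 / 1.11910 ≈ 1.44567.
Total real return ≈ 44.5665%.

44.57%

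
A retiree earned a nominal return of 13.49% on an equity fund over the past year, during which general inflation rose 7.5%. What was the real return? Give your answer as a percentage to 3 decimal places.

Real return via the Fisher equation: (1 + 13.49%)/(1 + 7.5%) − 1 = 1.1349/1.075 − 1 ≈ 0.05572.

5.572%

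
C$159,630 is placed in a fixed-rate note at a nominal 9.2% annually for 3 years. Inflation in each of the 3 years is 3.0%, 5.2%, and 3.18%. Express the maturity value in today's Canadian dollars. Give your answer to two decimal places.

Nominal value at maturity: C$159,630 × (1 + 9.2%)^3 ≈ C$207,865.51.
Price-level factor over 3 years: 1.030 × 1.052 × 1.0318 = 1.118017208.
Dividing the nominal maturity value by the price-level factor gives the value in today's money.

C$185,923.35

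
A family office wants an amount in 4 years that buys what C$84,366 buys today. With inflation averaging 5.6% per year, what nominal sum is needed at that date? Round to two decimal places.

C$104,911.51

Cumulative price-level factor: (1+5.6%)^4 ≈ 1.2435282985.
The nominal amount required is C$84,366 scaled up by that factor.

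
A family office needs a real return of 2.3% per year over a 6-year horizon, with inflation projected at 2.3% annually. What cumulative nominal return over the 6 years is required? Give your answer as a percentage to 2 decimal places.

Required annual nominal rate: (1+2.3%)(1+2.3%) − 1 = 4.6529%.
Cumulative over 6 years: (1 + 0.046529)^6 − 1 ≈ 0.31373.

31.37%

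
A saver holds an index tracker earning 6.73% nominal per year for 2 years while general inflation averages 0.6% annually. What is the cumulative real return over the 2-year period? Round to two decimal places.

The annual real rate is (1+6.73%)/(1+0.6%) − 1 = 6.0934%.
Compounded over 2 years: (1 + 0.060934)^2 − 1 ≈ 0.12558.

12.56%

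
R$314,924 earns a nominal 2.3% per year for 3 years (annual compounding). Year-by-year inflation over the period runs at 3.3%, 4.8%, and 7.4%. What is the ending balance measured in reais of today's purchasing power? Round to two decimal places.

R$289,979.15

Nominal value at maturity: R$314,924 × (1 + 2.3%)^3 ≈ R$337,157.37.
Price-level factor over 3 years: 1.033 × 1.048 × 1.074 = 1.162695216.
Dividing the nominal maturity value by the price-level factor gives the value in today's money.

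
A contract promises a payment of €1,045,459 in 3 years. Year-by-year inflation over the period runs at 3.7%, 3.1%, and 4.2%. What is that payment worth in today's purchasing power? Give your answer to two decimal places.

Price-level factor over 3 years: 1.037 × 1.031 × 1.042 = 1.114051174.
Purchasing power today: €1,045,459 divided by that factor.

€938,429.96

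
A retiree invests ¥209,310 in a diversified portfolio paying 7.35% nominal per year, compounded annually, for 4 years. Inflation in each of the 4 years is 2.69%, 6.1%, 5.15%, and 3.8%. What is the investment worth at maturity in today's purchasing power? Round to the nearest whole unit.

¥233,748

Nominal value at maturity: ¥209,310 × (1 + 7.35%)^4 ≈ ¥277,970.
Price-level factor over 4 years: 1.0269 × 1.061 × 1.0515 × 1.038 ≈ 1.1891870421.
The maturity value deflated by that factor is the answer in today's purchasing power.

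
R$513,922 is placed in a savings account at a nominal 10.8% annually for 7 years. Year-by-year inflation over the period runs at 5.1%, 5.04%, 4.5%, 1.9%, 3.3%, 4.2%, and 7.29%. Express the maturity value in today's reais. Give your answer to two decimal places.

R$776,069.01

Nominal value at maturity: R$513,922 × (1 + 10.8%)^7 ≈ R$1,053,599.44.
Price-level factor over 7 years: 1.051 × 1.0504 × 1.045 × 1.019 × 1.033 × 1.042 × 1.0729 ≈ 1.3576105035.
Dividing the nominal maturity value by the price-level factor gives the value in today's money.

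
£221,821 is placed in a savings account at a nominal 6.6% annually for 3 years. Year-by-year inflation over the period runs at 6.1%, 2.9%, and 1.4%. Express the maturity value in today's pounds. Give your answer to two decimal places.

£242,720.00

Nominal value at maturity: £221,821 × (1 + 6.6%)^3 ≈ £268,704.09.
Price-level factor over 3 years: 1.061 × 1.029 × 1.014 = 1.107053766.
Dividing the nominal maturity value by the price-level factor gives the value in today's money.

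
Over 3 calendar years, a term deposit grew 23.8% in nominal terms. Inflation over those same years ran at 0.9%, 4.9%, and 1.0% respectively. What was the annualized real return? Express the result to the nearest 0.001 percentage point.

Cumulative inflation factor: 1.009 × 1.049 × 1.010 ≈ 1.06903.
Nominal growth factor: 1.23800. Real growth factor = 1.23800 / 1.06903 ≈ 1.15806.
Annualized: 1.15806^(1/3) − 1 ≈ 0.05013.

5.013%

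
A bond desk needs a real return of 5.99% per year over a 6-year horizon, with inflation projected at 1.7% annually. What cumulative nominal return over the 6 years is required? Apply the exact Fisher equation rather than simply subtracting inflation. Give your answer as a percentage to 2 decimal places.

Required annual nominal rate: (1+5.99%)(1+1.7%) − 1 = 7.79183%.
Cumulative over 6 years: (1 + 0.0779183)^6 − 1 ≈ 0.56861.

56.86%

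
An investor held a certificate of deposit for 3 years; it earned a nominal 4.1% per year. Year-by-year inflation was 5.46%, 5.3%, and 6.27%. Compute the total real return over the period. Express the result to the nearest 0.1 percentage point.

Cumulative inflation factor: 1.0546 × 1.053 × 1.0627 ≈ 1.18012.
Nominal growth factor: 1.12811. Real growth factor = 1.12811 / 1.18012 ≈ 0.95593.
Total real return ≈ -4.4072%.

-4.4%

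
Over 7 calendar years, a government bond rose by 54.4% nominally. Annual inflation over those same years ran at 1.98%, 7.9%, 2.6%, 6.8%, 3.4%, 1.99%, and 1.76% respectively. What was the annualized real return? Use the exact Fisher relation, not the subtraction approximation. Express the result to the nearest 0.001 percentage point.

2.556%

Cumulative inflation factor: 1.0198 × 1.079 × 1.026 × 1.068 × 1.034 × 1.0199 × 1.0176 ≈ 1.29393.
Nominal growth factor: 1.54400. Real growth factor = 1.54400 / 1.29393 ≈ 1.19327.
Annualized: 1.19327^(1/7) − 1 ≈ 0.02556.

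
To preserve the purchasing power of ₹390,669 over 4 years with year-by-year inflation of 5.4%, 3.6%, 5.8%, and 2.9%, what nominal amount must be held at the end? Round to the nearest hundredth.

₹464,419.41

Cumulative price-level factor: 1.054 × 1.036 × 1.058 × 1.029 ≈ 1.1887797778.
The nominal amount required is ₹390,669 scaled up by that factor.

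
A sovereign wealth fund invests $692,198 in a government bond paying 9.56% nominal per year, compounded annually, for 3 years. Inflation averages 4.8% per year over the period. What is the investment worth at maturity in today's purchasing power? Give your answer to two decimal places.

$790,865.38

Nominal value at maturity: $692,198 × (1 + 9.56%)^3 ≈ $910,303.92.
Price-level factor over 3 years: (1 + 4.8%)^3 = 1.151022592.
The maturity value deflated by that factor is the answer in today's purchasing power.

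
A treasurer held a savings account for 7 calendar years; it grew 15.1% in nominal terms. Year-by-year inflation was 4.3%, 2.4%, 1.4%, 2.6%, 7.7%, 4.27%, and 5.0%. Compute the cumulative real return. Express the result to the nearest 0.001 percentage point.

Cumulative inflation factor: 1.043 × 1.024 × 1.014 × 1.026 × 1.077 × 1.0427 × 1.050 ≈ 1.31019.
Nominal growth factor: 1.15100. Real growth factor = 1.15100 / 1.31019 ≈ 0.87850.
Total real return ≈ -12.1501%.

-12.150%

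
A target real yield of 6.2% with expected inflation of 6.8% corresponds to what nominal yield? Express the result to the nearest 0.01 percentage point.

By the Fisher equation, 1 + r_nom = (1 + 6.2%)(1 + 6.8%) = 1.062 × 1.068 = 1.134216.
So r_nom = 13.4216%.

13.42%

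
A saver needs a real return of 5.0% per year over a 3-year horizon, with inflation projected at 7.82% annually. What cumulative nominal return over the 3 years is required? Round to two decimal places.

45.10%

Required annual nominal rate: (1+5.0%)(1+7.82%) − 1 = 13.211%.
Cumulative over 3 years: (1 + 0.13211)^3 − 1 ≈ 0.45099.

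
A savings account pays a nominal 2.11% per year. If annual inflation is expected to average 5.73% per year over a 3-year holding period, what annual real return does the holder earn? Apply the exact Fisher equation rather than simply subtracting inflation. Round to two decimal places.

-3.42%

With constant rates the annual real return is the same each year: (1+2.11%)/(1+5.73%) − 1 = -0.03424.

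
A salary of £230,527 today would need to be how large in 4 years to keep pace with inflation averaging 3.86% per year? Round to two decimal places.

£268,234.77

Cumulative price-level factor: (1+3.86%)^4 ≈ 1.1635720298.
The nominal amount required is £230,527 scaled up by that factor.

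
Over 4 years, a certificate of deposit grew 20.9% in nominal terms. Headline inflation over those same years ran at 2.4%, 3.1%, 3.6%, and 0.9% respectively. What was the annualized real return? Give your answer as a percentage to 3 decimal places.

Cumulative inflation factor: 1.024 × 1.031 × 1.036 × 1.009 ≈ 1.10359.
Nominal growth factor: 1.20900. Real growth factor = 1.20900 / 1.10359 ≈ 1.09551.
Annualized: 1.09551^(1/4) − 1 ≈ 0.02307.

2.307%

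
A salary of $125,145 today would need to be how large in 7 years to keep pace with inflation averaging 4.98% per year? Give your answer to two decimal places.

Cumulative price-level factor: (1+4.98%)^7 ≈ 1.4052253605.
The nominal amount required is $125,145 scaled up by that factor.

$175,856.93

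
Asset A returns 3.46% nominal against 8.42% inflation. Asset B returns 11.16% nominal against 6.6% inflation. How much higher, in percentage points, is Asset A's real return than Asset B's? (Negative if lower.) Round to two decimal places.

Asset A real return: 1.0346/1.0842 − 1 = -4.575%.
Asset B real return: 1.1116/1.066 − 1 = 4.278%.
Difference: -4.575 − 4.278 = -8.853 pp.

-8.85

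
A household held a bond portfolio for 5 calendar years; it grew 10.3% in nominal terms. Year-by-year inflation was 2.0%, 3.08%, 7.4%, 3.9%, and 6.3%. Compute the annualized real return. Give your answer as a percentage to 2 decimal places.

-2.43%

Cumulative inflation factor: 1.020 × 1.0308 × 1.074 × 1.039 × 1.063 ≈ 1.24718.
Nominal growth factor: 1.10300. Real growth factor = 1.10300 / 1.24718 ≈ 0.88440.
Annualized: 0.88440^(1/5) − 1 ≈ -0.02427.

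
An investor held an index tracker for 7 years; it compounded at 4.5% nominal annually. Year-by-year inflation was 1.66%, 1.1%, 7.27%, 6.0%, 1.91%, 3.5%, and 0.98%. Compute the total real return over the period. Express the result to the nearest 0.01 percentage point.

9.33%

Cumulative inflation factor: 1.0166 × 1.011 × 1.0727 × 1.060 × 1.0191 × 1.035 × 1.0098 ≈ 1.24474.
Nominal growth factor: 1.36086. Real growth factor = 1.36086 / 1.24474 ≈ 1.09329.
Total real return ≈ 9.3292%.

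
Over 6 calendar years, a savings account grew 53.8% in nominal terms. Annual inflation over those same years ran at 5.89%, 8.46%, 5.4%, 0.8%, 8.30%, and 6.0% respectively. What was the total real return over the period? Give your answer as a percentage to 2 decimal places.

Cumulative inflation factor: 1.0589 × 1.0846 × 1.054 × 1.008 × 1.0830 × 1.060 ≈ 1.40075.
Nominal growth factor: 1.53800. Real growth factor = 1.53800 / 1.40075 ≈ 1.09798.
Total real return ≈ 9.7985%.

9.80%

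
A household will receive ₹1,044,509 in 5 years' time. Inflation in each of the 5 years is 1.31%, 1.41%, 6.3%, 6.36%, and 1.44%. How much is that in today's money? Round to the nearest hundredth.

₹886,458.19

Price-level factor over 5 years: 1.0131 × 1.0141 × 1.063 × 1.0636 × 1.0144 ≈ 1.1782947205.
Purchasing power today: ₹1,044,509 divided by that factor.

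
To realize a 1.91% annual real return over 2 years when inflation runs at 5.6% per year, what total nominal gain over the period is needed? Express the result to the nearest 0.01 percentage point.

Required annual nominal rate: (1+1.91%)(1+5.6%) − 1 = 7.61696%.
Cumulative over 2 years: (1 + 0.0761696)^2 − 1 ≈ 0.15814.

15.81%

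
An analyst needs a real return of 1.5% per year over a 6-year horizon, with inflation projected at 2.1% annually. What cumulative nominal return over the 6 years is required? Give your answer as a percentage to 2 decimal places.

23.87%

Required annual nominal rate: (1+1.5%)(1+2.1%) − 1 = 3.6315%.
Cumulative over 6 years: (1 + 0.036315)^6 − 1 ≈ 0.23866.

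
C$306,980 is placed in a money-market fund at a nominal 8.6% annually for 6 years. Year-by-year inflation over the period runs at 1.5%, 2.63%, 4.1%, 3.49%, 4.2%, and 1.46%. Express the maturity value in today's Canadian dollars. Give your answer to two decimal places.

Nominal value at maturity: C$306,980 × (1 + 8.6%)^6 ≈ C$503,603.84.
Price-level factor over 6 years: 1.015 × 1.0263 × 1.041 × 1.0349 × 1.042 × 1.0146 ≈ 1.1864571682.
The maturity value deflated by that factor is the answer in today's purchasing power.

C$424,460.19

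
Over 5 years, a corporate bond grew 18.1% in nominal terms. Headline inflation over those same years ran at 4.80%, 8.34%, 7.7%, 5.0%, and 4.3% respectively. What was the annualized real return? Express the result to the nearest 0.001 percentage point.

Cumulative inflation factor: 1.0480 × 1.0834 × 1.077 × 1.050 × 1.043 ≈ 1.33918.
Nominal growth factor: 1.18100. Real growth factor = 1.18100 / 1.33918 ≈ 0.88188.
Annualized: 0.88188^(1/5) − 1 ≈ -0.02483.

-2.483%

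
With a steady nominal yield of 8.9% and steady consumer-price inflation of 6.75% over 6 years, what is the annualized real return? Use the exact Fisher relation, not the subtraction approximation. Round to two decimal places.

With constant rates the annual real return is the same each year: (1+8.9%)/(1+6.75%) − 1 = 0.02014.

2.01%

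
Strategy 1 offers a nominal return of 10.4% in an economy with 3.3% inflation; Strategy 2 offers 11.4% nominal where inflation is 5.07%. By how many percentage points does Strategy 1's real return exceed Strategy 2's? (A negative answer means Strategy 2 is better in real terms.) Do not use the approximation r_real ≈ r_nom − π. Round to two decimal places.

Strategy 1 real return: 1.104/1.033 − 1 = 6.873%.
Strategy 2 real return: 1.114/1.0507 − 1 = 6.025%.
Difference: 6.873 − 6.025 = 0.848 pp.

0.85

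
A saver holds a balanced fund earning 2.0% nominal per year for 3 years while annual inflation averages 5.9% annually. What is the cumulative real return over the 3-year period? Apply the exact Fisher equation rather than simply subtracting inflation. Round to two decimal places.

The annual real rate is (1+2.0%)/(1+5.9%) − 1 = -3.6827%.
Compounded over 3 years: (1 + -0.036827)^3 − 1 ≈ -0.10646.

-10.65%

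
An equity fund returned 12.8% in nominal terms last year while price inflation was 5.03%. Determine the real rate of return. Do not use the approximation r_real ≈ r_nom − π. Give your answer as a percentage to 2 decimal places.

Real return via the Fisher equation: (1 + 12.8%)/(1 + 5.03%) − 1 = 1.128/1.0503 − 1 ≈ 0.07398.

7.40%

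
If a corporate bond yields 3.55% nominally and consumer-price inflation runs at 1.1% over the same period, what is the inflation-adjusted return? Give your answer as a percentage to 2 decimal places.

Real return via the Fisher equation: (1 + 3.55%)/(1 + 1.1%) − 1 = 1.0355/1.011 − 1 ≈ 0.02423.

2.42%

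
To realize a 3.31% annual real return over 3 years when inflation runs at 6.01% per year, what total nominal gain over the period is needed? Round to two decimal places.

31.36%

Required annual nominal rate: (1+3.31%)(1+6.01%) − 1 = 9.518931%.
Cumulative over 3 years: (1 + 0.09518931)^3 − 1 ≈ 0.31361.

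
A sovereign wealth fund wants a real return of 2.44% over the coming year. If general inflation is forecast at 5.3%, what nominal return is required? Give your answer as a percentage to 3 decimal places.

7.869%

By the Fisher equation, 1 + r_nom = (1 + 2.44%)(1 + 5.3%) = 1.0244 × 1.053 = 1.0786932.
So r_nom = 7.86932%.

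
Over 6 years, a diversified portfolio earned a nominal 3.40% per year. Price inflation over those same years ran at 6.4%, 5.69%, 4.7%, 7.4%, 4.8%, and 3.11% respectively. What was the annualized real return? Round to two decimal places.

Cumulative inflation factor: 1.064 × 1.0569 × 1.047 × 1.074 × 1.048 × 1.0311 ≈ 1.36643.
Nominal growth factor: 1.22215. Real growth factor = 1.22215 / 1.36643 ≈ 0.89441.
Annualized: 0.89441^(1/6) − 1 ≈ -0.01843.

-1.84%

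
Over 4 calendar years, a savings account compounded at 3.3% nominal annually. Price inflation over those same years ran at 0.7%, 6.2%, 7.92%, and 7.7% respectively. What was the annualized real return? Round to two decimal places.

-2.17%

Cumulative inflation factor: 1.007 × 1.062 × 1.0792 × 1.077 ≈ 1.24300.
Nominal growth factor: 1.13868. Real growth factor = 1.13868 / 1.24300 ≈ 0.91607.
Annualized: 0.91607^(1/4) − 1 ≈ -0.02168.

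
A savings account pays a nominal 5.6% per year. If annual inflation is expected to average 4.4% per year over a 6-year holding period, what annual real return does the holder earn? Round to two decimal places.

1.15%

With constant rates the annual real return is the same each year: (1+5.6%)/(1+4.4%) − 1 = 0.01149.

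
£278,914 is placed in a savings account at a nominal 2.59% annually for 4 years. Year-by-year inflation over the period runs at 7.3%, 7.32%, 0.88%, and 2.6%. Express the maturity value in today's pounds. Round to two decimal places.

Nominal value at maturity: £278,914 × (1 + 2.59%)^4 ≈ £308,951.59.
Price-level factor over 4 years: 1.073 × 1.0732 × 1.0088 × 1.026 ≈ 1.1918807905.
Dividing the nominal maturity value by the price-level factor gives the value in today's money.

£259,213.50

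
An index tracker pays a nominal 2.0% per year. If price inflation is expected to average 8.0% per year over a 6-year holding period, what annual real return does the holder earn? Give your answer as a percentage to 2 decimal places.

With constant rates the annual real return is the same each year: (1+2.0%)/(1+8.0%) − 1 = -0.05556.

-5.56%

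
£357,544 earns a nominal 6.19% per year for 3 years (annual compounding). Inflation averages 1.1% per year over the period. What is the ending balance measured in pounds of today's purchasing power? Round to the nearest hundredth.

£414,311.41

Nominal value at maturity: £357,544 × (1 + 6.19%)^3 ≈ £428,134.63.
Price-level factor over 3 years: (1 + 1.1%)^3 = 1.033364331.
Dividing the nominal maturity value by the price-level factor gives the value in today's money.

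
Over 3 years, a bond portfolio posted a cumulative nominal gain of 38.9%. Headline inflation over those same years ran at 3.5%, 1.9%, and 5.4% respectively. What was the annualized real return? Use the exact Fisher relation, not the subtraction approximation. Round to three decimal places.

7.708%

Cumulative inflation factor: 1.035 × 1.019 × 1.054 ≈ 1.11162.
Nominal growth factor: 1.38900. Real growth factor = 1.38900 / 1.11162 ≈ 1.24953.
Annualized: 1.24953^(1/3) − 1 ≈ 0.07708.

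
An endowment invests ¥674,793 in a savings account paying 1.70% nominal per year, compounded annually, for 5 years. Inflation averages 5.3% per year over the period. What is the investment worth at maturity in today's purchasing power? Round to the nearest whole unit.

¥567,066

Nominal value at maturity: ¥674,793 × (1 + 1.70%)^5 ≈ ¥734,134.
Price-level factor over 5 years: (1 + 5.3%)^5 ≈ 1.2946186406.
The maturity value deflated by that factor is the answer in today's purchasing power.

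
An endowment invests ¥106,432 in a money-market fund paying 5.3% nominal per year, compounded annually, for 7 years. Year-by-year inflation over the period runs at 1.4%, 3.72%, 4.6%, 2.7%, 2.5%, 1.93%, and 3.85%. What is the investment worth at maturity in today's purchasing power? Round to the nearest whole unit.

¥124,634

Nominal value at maturity: ¥106,432 × (1 + 5.3%)^7 ≈ ¥152,782.
Price-level factor over 7 years: 1.014 × 1.0372 × 1.046 × 1.027 × 1.025 × 1.0193 × 1.0385 ≈ 1.2258433677.
The maturity value deflated by that factor is the answer in today's purchasing power.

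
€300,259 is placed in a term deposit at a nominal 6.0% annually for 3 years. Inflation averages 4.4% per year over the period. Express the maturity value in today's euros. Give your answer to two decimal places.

Nominal value at maturity: €300,259 × (1 + 6.0%)^3 ≈ €357,613.27.
Price-level factor over 3 years: (1 + 4.4%)^3 = 1.137893184.
Dividing the nominal maturity value by the price-level factor gives the value in today's money.

€314,276.66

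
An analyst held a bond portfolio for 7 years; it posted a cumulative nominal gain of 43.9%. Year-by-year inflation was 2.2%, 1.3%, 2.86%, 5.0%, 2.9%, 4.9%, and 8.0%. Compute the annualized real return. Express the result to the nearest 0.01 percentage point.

1.42%

Cumulative inflation factor: 1.022 × 1.013 × 1.0286 × 1.050 × 1.029 × 1.049 × 1.080 ≈ 1.30350.
Nominal growth factor: 1.43900. Real growth factor = 1.43900 / 1.30350 ≈ 1.10395.
Annualized: 1.10395^(1/7) − 1 ≈ 0.01423.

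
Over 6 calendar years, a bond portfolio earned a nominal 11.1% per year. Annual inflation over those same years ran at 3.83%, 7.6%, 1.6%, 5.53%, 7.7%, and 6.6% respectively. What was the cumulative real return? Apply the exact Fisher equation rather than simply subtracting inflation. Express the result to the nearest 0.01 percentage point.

Cumulative inflation factor: 1.0383 × 1.076 × 1.016 × 1.0553 × 1.077 × 1.066 ≈ 1.37524.
Nominal growth factor: 1.88055. Real growth factor = 1.88055 / 1.37524 ≈ 1.36743.
Total real return ≈ 36.7435%.

36.74%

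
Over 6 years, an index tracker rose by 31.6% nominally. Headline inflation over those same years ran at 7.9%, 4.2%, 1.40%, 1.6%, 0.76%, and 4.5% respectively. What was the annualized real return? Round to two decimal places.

Cumulative inflation factor: 1.079 × 1.042 × 1.0140 × 1.016 × 1.0076 × 1.045 ≈ 1.21962.
Nominal growth factor: 1.31600. Real growth factor = 1.31600 / 1.21962 ≈ 1.07902.
Annualized: 1.07902^(1/6) − 1 ≈ 0.01276.

1.28%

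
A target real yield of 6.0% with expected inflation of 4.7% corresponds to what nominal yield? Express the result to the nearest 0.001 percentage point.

10.982%

By the Fisher equation, 1 + r_nom = (1 + 6.0%)(1 + 4.7%) = 1.060 × 1.047 = 1.10982.
So r_nom = 10.982%.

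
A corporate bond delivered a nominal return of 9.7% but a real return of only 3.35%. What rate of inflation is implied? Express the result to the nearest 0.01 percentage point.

From (1+r_nom) = (1+r_real)(1+π), we get 1+π = (1 + 9.7%)/(1 + 3.35%) = 1.097/1.0335 ≈ 1.06144.
So π ≈ 6.1442%.

6.14%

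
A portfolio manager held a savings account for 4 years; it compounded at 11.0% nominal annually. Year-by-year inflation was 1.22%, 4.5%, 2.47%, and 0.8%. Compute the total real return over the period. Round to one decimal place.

Cumulative inflation factor: 1.0122 × 1.045 × 1.0247 × 1.008 ≈ 1.09255.
Nominal growth factor: 1.51807. Real growth factor = 1.51807 / 1.09255 ≈ 1.38948.
Total real return ≈ 38.9479%.

38.9%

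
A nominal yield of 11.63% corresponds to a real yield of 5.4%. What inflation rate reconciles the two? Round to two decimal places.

5.91%

From (1+r_nom) = (1+r_real)(1+π), we get 1+π = (1 + 11.63%)/(1 + 5.4%) = 1.1163/1.054 ≈ 1.05911.
So π ≈ 5.9108%.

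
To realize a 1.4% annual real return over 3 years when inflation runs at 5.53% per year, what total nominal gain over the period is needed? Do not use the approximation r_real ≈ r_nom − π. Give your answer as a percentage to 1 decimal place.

Required annual nominal rate: (1+1.4%)(1+5.53%) − 1 = 7.00742%.
Cumulative over 3 years: (1 + 0.0700742)^3 − 1 ≈ 0.22530.

22.5%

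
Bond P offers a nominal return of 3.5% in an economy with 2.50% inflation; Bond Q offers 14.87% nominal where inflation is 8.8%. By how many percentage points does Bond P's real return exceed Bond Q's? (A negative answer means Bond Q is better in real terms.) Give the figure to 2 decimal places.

-4.60

Bond P real return: 1.035/1.0250 − 1 = 0.976%.
Bond Q real return: 1.1487/1.088 − 1 = 5.579%.
Difference: 0.976 − 5.579 = -4.603 pp.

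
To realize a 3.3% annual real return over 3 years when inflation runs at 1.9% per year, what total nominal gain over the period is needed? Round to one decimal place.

Required annual nominal rate: (1+3.3%)(1+1.9%) − 1 = 5.2627%.
Cumulative over 3 years: (1 + 0.052627)^3 − 1 ≈ 0.16634.

16.6%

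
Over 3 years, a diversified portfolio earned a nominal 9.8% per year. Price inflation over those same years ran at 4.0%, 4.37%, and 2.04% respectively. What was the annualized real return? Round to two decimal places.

6.12%

Cumulative inflation factor: 1.040 × 1.0437 × 1.0204 ≈ 1.10759.
Nominal growth factor: 1.32375. Real growth factor = 1.32375 / 1.10759 ≈ 1.19516.
Annualized: 1.19516^(1/3) − 1 ≈ 0.06123.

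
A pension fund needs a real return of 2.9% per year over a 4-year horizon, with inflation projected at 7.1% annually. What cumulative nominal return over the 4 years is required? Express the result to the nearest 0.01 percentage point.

47.51%

Required annual nominal rate: (1+2.9%)(1+7.1%) − 1 = 10.2059%.
Cumulative over 4 years: (1 + 0.102059)^4 − 1 ≈ 0.47509.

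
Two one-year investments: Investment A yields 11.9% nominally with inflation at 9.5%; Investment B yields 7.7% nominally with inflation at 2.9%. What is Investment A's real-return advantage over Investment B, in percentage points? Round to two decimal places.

Investment A real return: 1.119/1.095 − 1 = 2.192%.
Investment B real return: 1.077/1.029 − 1 = 4.665%.
Difference: 2.192 − 4.665 = -2.473 pp.

-2.47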